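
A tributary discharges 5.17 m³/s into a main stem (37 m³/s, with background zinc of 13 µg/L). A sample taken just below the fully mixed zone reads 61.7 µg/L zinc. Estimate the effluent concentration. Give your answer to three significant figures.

410 µg/L

Mass balance: 37.00·13.00 + 5.170·Cₑ = 42.17·61.70
→ Cₑ = (42.17·61.70 − 37.00·13.00) / 5.170 = 410.2 µg/L.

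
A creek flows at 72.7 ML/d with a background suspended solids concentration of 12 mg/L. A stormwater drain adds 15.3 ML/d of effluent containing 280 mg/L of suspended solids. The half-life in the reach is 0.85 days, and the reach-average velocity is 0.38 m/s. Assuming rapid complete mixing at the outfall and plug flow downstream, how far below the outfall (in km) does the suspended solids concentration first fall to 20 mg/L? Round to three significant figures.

43.3 km

Flow-weighted average: C = (72.70·12.00 + 15.30·280.0) / 88.00 = 5156/88.00 = 58.60 mg/L.
Half-life 0.85 d → k = ln 2 / 0.85 = 0.8155 d⁻¹.
Set 58.60·exp(−k·t) = 20 → t = ln(58.60/20)/k = 113900 s = 31.64 h.
Distance = v·t = 0.38·113900 = 43280 m = 43.28 km.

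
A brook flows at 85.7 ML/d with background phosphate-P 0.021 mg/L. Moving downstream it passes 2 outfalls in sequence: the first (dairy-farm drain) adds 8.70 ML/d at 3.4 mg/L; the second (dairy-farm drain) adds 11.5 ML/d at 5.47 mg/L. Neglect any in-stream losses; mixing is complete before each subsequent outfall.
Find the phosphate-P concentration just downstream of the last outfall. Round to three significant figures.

Below outfall 1: Q → 94.40 ML/d, C = (85.70·0.02100 + 8.700·3.400)/94.40 = 0.3324 mg/L.
Below outfall 2: Q → 105.9 ML/d, C = (94.40·0.3324 + 11.50·5.470)/105.9 = 0.8903 mg/L.

0.890 mg/L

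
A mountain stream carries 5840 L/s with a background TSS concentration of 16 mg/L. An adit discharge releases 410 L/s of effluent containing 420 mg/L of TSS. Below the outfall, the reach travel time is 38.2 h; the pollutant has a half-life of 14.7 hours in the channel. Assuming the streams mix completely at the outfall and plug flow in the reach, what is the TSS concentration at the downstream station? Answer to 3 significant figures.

Conservation of mass: C = (5840·16.00 + 410.0·420.0) / 6250 = 265600/6250 = 42.50 mg/L.
Half-life 14.7 h → k = ln 2 / 14.7 = 0.04715 h⁻¹ = 1.132 d⁻¹.
Applying C = C₀e^(−kt): 42.50 × 0.1651 = 7.017 mg/L.

7.02 mg/L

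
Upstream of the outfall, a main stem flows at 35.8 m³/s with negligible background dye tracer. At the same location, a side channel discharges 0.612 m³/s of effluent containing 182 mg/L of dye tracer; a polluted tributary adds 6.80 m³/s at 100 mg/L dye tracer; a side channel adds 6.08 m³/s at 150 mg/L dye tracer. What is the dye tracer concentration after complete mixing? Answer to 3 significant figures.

34.6 mg/L

Flow-weighted average: C = (35.80·0 + 0.6120·182.0 + 6.800·100.0 + 6.080·150.0) / 49.29 = 1703/49.29 = 34.56 mg/L.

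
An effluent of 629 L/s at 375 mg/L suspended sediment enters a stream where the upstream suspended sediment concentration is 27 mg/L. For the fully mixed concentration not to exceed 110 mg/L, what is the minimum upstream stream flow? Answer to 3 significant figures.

Set C_mix = 110: (Q·27.00 + 629.0·375.0) / (Q + 629.0) = 110
→ Q = 629.0·(375.0 − 110)/(110 − 27.00) = 2008 L/s.

2010 L/s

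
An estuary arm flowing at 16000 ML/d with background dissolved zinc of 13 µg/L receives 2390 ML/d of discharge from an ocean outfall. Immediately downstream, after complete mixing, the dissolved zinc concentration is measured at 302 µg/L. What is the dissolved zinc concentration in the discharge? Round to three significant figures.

Mass balance: 16000·13.00 + 2390·Cₑ = 18390·302.0
→ Cₑ = (18390·302.0 − 16000·13.00) / 2390 = 2237 µg/L.

2240 µg/L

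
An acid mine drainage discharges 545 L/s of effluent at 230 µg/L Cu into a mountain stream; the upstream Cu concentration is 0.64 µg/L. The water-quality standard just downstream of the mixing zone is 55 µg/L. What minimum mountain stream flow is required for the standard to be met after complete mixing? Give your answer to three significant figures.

1750 L/s

Set C_mix = 55: (Q·0.6400 + 545.0·230.0) / (Q + 545.0) = 55
→ Q = 545.0·(230.0 − 55)/(55 − 0.6400) = 1755 L/s.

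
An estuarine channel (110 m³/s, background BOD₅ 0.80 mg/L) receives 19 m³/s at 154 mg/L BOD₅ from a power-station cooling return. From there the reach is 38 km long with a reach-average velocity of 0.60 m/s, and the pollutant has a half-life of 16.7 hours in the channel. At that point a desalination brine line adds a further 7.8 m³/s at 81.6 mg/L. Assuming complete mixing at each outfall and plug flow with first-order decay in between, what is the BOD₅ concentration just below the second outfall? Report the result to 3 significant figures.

15.3 mg/L

Flow-weighted average: C = (110.0·0.8000 + 19.00·154.0) / 129.0 = 3014/129.0 = 23.36 mg/L; combined flow 129.0 m³/s.
Travel time t = 38·1000 / 0.60 = 63330 s = 17.59 h.
Half-life 16.7 h → k = ln 2 / 16.7 = 0.04151 h⁻¹ = 0.9961 d⁻¹.
After decay, C = 23.36 × e^(−kt) = 23.36 × 0.4818 = 11.26 mg/L.
Second outfall: C = (129.0·11.26 + 7.800·81.60)/136.8 = 15.27 mg/L.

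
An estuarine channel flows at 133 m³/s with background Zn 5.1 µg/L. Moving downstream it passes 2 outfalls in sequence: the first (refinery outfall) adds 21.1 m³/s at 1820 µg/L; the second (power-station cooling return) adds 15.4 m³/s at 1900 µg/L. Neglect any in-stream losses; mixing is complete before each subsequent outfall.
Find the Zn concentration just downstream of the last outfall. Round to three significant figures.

403 µg/L

Outfall 1: combined Q = 154.1 m³/s; C = (133.0·5.100 + 21.10·1820)/154.1 = 253.6 µg/L.
Outfall 2: combined Q = 169.5 m³/s; C = (154.1·253.6 + 15.40·1900)/169.5 = 403.2 µg/L.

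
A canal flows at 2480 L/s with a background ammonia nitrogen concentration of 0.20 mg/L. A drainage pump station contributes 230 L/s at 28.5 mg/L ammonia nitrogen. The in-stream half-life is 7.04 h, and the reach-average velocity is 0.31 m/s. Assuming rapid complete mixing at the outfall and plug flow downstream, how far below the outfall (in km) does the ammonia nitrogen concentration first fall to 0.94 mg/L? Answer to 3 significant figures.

Mixed concentration C = ΣQC/ΣQ = (2480·0.2000 + 230.0·28.50) / 2710 = 7051/2710 = 2.602 mg/L.
Half-life 7.04 h → k = ln 2 / 7.04 = 0.09846 h⁻¹ = 2.363 d⁻¹.
Set 2.602·exp(−k·t) = 0.94 → t = ln(2.602/0.94)/k = 37230 s = 10.34 h.
Distance = v·t = 0.31·37230 = 11540 m = 11.54 km.

11.5 km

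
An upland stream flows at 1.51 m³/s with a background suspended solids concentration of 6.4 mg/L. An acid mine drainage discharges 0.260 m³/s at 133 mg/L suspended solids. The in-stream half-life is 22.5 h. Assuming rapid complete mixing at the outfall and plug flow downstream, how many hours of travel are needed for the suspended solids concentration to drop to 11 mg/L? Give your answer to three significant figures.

After mixing, C = (1.510·6.400 + 0.2600·133.0) / 1.770 = 44.24/1.770 = 25.00 mg/L.
Half-life 22.5 h → k = ln 2 / 22.5 = 0.03081 h⁻¹ = 0.7394 d⁻¹.
25.00·exp(−k·t) = 11 → t = ln(25.00/11)/k = 95920 s = 26.65 h.

26.6 h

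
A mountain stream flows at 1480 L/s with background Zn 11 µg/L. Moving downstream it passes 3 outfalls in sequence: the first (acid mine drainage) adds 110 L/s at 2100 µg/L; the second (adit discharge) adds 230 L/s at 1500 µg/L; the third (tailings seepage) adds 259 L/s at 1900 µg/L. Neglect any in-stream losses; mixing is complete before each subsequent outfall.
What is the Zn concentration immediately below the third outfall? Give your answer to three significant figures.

522 µg/L

Below outfall 1: Q → 1590 L/s, C = (1480·11.00 + 110.0·2100)/1590 = 155.5 µg/L.
Below outfall 2: Q → 1820 L/s, C = (1590·155.5 + 230.0·1500)/1820 = 325.4 µg/L.
Below outfall 3: Q → 2079 L/s, C = (1820·325.4 + 259.0·1900)/2079 = 521.6 µg/L.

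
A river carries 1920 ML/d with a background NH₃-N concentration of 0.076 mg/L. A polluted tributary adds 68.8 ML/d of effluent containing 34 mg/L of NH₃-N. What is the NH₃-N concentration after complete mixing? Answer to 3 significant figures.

Conservation of mass: C = (1920·0.07600 + 68.80·34.00) / 1989 = 2485/1989 = 1.250 mg/L.

1.25 mg/L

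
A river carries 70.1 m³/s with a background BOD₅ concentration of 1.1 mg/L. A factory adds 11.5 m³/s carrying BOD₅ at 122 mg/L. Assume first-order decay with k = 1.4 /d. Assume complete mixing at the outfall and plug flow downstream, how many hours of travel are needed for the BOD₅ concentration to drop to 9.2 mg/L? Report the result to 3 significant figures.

Flow-weighted average: C = (70.10·1.100 + 11.50·122.0) / 81.60 = 1480/81.60 = 18.14 mg/L.
18.14·exp(−k·t) = 9.2 → t = ln(18.14/9.2)/k = 41890 s = 11.64 h.

11.6 h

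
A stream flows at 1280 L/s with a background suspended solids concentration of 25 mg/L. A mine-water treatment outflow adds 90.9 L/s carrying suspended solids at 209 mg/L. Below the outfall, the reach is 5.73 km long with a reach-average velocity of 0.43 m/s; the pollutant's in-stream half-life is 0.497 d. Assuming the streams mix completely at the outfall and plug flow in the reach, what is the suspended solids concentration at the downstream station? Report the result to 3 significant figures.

Mass balance: C = (1280·25.00 + 90.90·209.0) / 1371 = 51000/1371 = 37.20 mg/L.
Travel time t = 5.73·1000 / 0.43 = 13330 s = 3.702 h.
Half-life 0.497 d → k = ln 2 / 0.497 = 1.395 d⁻¹.
First-order decay: C = 37.20·exp(−k·t) = 37.20·0.8065 = 30.00 mg/L.

30.0 mg/L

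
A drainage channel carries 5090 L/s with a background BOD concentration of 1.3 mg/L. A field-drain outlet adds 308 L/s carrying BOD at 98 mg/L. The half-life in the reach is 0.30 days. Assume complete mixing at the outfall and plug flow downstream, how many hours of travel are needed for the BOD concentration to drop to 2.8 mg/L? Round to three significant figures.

9.24 h

Conservation of mass: C = (5090·1.300 + 308.0·98.00) / 5398 = 36800/5398 = 6.818 mg/L.
Half-life 0.30 d → k = ln 2 / 0.30 = 2.310 d⁻¹.
6.818·exp(−k·t) = 2.8 → t = ln(6.818/2.8)/k = 33280 s = 9.244 h.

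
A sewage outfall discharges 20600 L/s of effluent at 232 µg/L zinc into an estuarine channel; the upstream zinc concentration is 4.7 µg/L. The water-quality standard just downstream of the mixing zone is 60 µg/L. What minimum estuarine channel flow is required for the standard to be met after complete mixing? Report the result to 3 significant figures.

Set C_mix = 60: (Q·4.700 + 20600·232.0) / (Q + 20600) = 60
→ Q = 20600·(232.0 − 60)/(60 − 4.700) = 64070 L/s.

64100 L/s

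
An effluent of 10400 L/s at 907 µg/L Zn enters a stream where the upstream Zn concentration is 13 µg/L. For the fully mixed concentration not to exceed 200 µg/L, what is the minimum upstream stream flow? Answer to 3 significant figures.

39300 L/s

Set C_mix = 200: (Q·13.00 + 10400·907.0) / (Q + 10400) = 200
→ Q = 10400·(907.0 − 200)/(200 − 13.00) = 39320 L/s.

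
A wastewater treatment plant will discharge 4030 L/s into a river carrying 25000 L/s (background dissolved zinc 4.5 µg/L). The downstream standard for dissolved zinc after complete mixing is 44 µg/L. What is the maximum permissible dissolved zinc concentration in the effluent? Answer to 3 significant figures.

At the limit, (Qr·Cr + Qe·Cₑ)/(Qr + Qe) = 44:
Cₑ = (29030·44 − 25000·4.500) / 4030 = 289.0 µg/L.

289 µg/L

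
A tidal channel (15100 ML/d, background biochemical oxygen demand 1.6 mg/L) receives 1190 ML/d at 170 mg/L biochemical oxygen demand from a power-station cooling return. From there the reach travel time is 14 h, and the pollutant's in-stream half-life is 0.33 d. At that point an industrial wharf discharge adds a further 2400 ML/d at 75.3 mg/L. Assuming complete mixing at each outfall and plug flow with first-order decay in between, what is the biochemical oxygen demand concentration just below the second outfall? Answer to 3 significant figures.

13.2 mg/L

Mixed concentration C = ΣQC/ΣQ = (15100·1.600 + 1190·170.0) / 16290 = 226500/16290 = 13.90 mg/L; combined flow 16290 ML/d.
Half-life 0.33 d → k = ln 2 / 0.33 = 2.100 d⁻¹.
After decay, C = 13.90 × e^(−kt) = 13.90 × 0.2937 = 4.083 mg/L.
At the second outfall, C = (16290·4.083 + 2400·75.30) / (16290 + 2400) = 13.23 mg/L.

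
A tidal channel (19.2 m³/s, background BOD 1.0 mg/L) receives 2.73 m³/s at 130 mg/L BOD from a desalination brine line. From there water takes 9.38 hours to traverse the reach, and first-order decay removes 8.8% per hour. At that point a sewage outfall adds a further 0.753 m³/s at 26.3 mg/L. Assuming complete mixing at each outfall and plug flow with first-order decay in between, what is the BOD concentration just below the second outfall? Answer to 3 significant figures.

7.82 mg/L

Flow-weighted average: C = (19.20·1.000 + 2.730·130.0) / 21.93 = 374.1/21.93 = 17.06 mg/L; combined flow 21.93 m³/s.
8.8%/h lost → k = −ln(1 − 0.088) = 0.09212 h⁻¹.
Decay over the reach: 17.06·exp(−kt) = 17.06·0.4215 = 7.190 mg/L.
Second outfall: C = (21.93·7.190 + 0.7530·26.30)/22.68 = 7.824 mg/L.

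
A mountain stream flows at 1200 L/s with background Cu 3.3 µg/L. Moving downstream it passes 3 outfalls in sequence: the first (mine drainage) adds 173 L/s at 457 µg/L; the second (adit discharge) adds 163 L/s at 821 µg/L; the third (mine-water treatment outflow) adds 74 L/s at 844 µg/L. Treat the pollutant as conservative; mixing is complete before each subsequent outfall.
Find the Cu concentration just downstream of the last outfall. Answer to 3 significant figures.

Outfall 1: combined Q = 1373 L/s; C = (1200·3.300 + 173.0·457.0)/1373 = 60.47 µg/L.
Outfall 2: combined Q = 1536 L/s; C = (1373·60.47 + 163.0·821.0)/1536 = 141.2 µg/L.
Outfall 3: combined Q = 1610 L/s; C = (1536·141.2 + 74.00·844.0)/1610 = 173.5 µg/L.

173 µg/L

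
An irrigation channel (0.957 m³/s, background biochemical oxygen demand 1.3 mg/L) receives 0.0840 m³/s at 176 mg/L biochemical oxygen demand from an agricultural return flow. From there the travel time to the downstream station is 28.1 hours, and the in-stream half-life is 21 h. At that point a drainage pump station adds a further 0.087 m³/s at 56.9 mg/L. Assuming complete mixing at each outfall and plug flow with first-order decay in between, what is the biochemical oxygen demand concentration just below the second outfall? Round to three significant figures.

Mixed concentration C = ΣQC/ΣQ = (0.9570·1.300 + 0.08400·176.0) / 1.041 = 16.03/1.041 = 15.40 mg/L; combined flow 1.041 m³/s.
Half-life 21 h → k = ln 2 / 21 = 0.03301 h⁻¹ = 0.7922 d⁻¹.
After decay, C = 15.40 × e^(−kt) = 15.40 × 0.3955 = 6.090 mg/L.
At the second outfall, C = (1.041·6.090 + 0.08700·56.90) / (1.041 + 0.08700) = 10.01 mg/L.

10.0 mg/L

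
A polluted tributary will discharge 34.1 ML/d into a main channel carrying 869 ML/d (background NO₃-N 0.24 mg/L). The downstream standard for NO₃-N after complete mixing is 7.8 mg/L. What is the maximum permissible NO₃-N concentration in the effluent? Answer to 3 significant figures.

200 mg/L

At the limit, (Qr·Cr + Qe·Cₑ)/(Qr + Qe) = 7.8:
Cₑ = (903.1·7.8 − 869.0·0.2400) / 34.10 = 200.5 mg/L.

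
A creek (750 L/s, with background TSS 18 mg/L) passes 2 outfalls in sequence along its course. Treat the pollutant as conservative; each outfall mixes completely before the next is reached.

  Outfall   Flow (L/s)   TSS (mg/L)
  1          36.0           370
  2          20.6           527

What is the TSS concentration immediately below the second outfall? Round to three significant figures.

46.7 mg/L

After outfall 1: Q = 750.0 + 36.00 = 786.0 L/s; C = (750.0·18.00 + 36.00·370.0)/786.0 = 34.12 mg/L.
After outfall 2: Q = 786.0 + 20.60 = 806.6 L/s; C = (786.0·34.12 + 20.60·527.0)/806.6 = 46.71 mg/L.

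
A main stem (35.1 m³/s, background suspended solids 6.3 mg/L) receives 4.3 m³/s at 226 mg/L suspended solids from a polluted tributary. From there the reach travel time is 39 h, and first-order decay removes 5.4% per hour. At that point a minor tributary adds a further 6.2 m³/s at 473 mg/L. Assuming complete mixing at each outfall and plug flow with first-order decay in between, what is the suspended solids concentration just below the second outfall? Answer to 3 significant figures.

After mixing, C = (35.10·6.300 + 4.300·226.0) / 39.40 = 1193/39.40 = 30.28 mg/L; combined flow 39.40 m³/s.
5.4%/h lost → k = −ln(1 − 0.054) = 0.05551 h⁻¹.
First-order decay: C = 30.28·exp(−k·t) = 30.28·0.1148 = 3.474 mg/L.
At the second outfall, C = (39.40·3.474 + 6.200·473.0) / (39.40 + 6.200) = 67.31 mg/L.

67.3 mg/L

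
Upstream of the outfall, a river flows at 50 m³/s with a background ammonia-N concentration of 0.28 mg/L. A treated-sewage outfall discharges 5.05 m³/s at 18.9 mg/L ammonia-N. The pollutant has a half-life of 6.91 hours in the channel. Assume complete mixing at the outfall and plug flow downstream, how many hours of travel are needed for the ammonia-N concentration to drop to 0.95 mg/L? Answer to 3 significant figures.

Mass balance: C = (50.00·0.2800 + 5.050·18.90) / 55.05 = 109.4/55.05 = 1.988 mg/L.
Half-life 6.91 h → k = ln 2 / 6.91 = 0.1003 h⁻¹ = 2.407 d⁻¹.
1.988·exp(−k·t) = 0.95 → t = ln(1.988/0.95)/k = 26500 s = 7.362 h.

7.36 h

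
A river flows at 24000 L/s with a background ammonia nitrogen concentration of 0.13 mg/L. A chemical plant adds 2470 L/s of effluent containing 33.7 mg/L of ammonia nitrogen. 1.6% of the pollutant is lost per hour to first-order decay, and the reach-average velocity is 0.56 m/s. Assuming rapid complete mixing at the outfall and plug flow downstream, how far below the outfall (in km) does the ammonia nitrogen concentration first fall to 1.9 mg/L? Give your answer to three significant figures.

Mixed concentration C = ΣQC/ΣQ = (24000·0.1300 + 2470·33.70) / 26470 = 86360/26470 = 3.263 mg/L.
1.6%/h lost → k = −ln(1 − 0.016) = 0.01613 h⁻¹.
Set 3.263·exp(−k·t) = 1.9 → t = ln(3.263/1.9)/k = 120700 s = 33.52 h.
Distance = v·t = 0.56·120700 = 67580 m = 67.58 km.

67.6 km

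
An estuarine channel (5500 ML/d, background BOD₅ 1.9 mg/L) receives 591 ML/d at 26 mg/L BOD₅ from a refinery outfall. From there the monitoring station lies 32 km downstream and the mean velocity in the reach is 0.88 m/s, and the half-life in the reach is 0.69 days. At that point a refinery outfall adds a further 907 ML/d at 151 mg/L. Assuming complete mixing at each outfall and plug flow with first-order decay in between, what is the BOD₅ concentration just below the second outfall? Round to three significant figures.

22.0 mg/L

After mixing, C = (5500·1.900 + 591.0·26.00) / 6091 = 25820/6091 = 4.238 mg/L; combined flow 6091 ML/d.
Travel time t = 32·1000 / 0.88 = 36360 s = 10.10 h.
Half-life 0.69 d → k = ln 2 / 0.69 = 1.005 d⁻¹.
Decay over the reach: 4.238·exp(−kt) = 4.238·0.6552 = 2.777 mg/L.
At the second outfall, C = (6091·2.777 + 907.0·151.0) / (6091 + 907.0) = 21.99 mg/L.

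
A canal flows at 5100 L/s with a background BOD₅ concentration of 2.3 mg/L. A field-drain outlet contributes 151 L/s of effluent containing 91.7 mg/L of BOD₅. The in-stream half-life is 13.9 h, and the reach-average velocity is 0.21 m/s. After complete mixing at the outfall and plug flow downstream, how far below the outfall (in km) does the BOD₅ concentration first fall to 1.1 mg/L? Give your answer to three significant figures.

Mass balance: C = (5100·2.300 + 151.0·91.70) / 5251 = 25580/5251 = 4.871 mg/L.
Half-life 13.9 h → k = ln 2 / 13.9 = 0.04987 h⁻¹ = 1.197 d⁻¹.
Set 4.871·exp(−k·t) = 1.1 → t = ln(4.871/1.1)/k = 107400 s = 29.84 h.
Distance = v·t = 0.21·107400 = 22560 m = 22.56 km.

22.6 km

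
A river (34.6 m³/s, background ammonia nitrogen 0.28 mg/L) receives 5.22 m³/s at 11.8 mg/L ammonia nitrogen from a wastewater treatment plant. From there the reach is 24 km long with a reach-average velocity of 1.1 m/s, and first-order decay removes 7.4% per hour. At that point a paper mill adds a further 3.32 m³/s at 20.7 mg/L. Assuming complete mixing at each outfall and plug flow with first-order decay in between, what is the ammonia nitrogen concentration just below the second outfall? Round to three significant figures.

2.63 mg/L

Mass balance: C = (34.60·0.2800 + 5.220·11.80) / 39.82 = 71.28/39.82 = 1.790 mg/L; combined flow 39.82 m³/s.
Travel time t = 24·1000 / 1.1 = 21820 s = 6.061 h.
7.4%/h lost → k = −ln(1 − 0.074) = 0.07688 h⁻¹.
After decay, C = 1.790 × e^(−kt) = 1.790 × 0.6275 = 1.123 mg/L.
At the second outfall, C = (39.82·1.123 + 3.320·20.70) / (39.82 + 3.320) = 2.630 mg/L.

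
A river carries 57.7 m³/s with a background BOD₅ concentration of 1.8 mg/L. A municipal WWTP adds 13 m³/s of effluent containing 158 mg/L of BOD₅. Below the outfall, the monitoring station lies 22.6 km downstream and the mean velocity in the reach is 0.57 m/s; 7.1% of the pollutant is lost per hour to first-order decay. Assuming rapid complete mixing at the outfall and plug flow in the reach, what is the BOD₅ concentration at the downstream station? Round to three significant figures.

13.6 mg/L

After mixing, C = (57.70·1.800 + 13.00·158.0) / 70.70 = 2158/70.70 = 30.52 mg/L.
Travel time t = 22.6·1000 / 0.57 = 39650 s = 11.01 h.
7.1%/h lost → k = −ln(1 − 0.071) = 0.07365 h⁻¹.
Decay over the reach: 30.52·exp(−kt) = 30.52·0.4444 = 13.56 mg/L.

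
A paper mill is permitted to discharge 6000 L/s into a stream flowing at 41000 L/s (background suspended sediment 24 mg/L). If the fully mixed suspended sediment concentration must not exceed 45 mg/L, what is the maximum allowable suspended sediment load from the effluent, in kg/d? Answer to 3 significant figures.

97700 kg/d

Mass balance at the limit: 41000·24.00 + 6000·Cₑ = 47000·45 → Cₑ = 188.5 mg/L.
6000 L/s = 6.000 m³/s. Load = 6.000 m³/s × 188.5 g/m³ × 86 400 s/d = 97720 kg/d.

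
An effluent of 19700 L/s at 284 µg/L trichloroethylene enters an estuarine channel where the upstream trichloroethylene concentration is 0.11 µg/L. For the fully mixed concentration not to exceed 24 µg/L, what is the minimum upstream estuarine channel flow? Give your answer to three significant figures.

214000 L/s

Set C_mix = 24: (Q·0.1100 + 19700·284.0) / (Q + 19700) = 24
→ Q = 19700·(284.0 − 24)/(24 − 0.1100) = 214400 L/s.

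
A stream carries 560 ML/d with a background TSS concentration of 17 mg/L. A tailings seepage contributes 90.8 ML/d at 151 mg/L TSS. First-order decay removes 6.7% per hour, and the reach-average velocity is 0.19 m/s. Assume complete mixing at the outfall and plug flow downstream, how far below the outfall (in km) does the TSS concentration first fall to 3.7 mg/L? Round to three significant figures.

Mass balance: C = (560.0·17.00 + 90.80·151.0) / 650.8 = 23230/650.8 = 35.70 mg/L.
6.7%/h lost → k = −ln(1 − 0.067) = 0.06935 h⁻¹.
Set 35.70·exp(−k·t) = 3.7 → t = ln(35.70/3.7)/k = 117700 s = 32.68 h.
Distance = v·t = 0.19·117700 = 22360 m = 22.36 km.

22.4 km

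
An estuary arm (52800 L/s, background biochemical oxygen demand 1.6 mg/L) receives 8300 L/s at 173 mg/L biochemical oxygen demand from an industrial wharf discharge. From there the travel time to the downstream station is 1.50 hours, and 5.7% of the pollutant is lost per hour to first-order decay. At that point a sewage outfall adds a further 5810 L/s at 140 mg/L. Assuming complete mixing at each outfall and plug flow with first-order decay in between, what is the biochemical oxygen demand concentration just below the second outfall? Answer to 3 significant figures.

33.0 mg/L

Mixed concentration C = ΣQC/ΣQ = (52800·1.600 + 8300·173.0) / 61100 = 1520000/61100 = 24.88 mg/L; combined flow 61100 L/s.
5.7%/h lost → k = −ln(1 − 0.057) = 0.05869 h⁻¹.
First-order decay: C = 24.88·exp(−k·t) = 24.88·0.9157 = 22.79 mg/L.
Second outfall: C = (61100·22.79 + 5810·140.0)/66910 = 32.96 mg/L.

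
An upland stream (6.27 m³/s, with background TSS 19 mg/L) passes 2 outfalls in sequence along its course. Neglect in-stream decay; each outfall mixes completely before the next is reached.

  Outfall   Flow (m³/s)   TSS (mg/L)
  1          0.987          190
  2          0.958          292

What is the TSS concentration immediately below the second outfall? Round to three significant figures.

71.4 mg/L

After outfall 1: Q = 6.270 + 0.9870 = 7.257 m³/s; C = (6.270·19.00 + 0.9870·190.0)/7.257 = 42.26 mg/L.
After outfall 2: Q = 7.257 + 0.9580 = 8.215 m³/s; C = (7.257·42.26 + 0.9580·292.0)/8.215 = 71.38 mg/L.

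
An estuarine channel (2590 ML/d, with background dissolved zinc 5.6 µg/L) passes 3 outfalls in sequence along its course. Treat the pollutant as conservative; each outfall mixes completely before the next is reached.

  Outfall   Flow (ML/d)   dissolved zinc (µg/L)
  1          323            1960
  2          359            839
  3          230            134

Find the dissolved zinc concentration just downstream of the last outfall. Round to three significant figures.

Below outfall 1: Q → 2913 ML/d, C = (2590·5.600 + 323.0·1960)/2913 = 222.3 µg/L.
Below outfall 2: Q → 3272 ML/d, C = (2913·222.3 + 359.0·839.0)/3272 = 290.0 µg/L.
Below outfall 3: Q → 3502 ML/d, C = (3272·290.0 + 230.0·134.0)/3502 = 279.7 µg/L.

280 µg/L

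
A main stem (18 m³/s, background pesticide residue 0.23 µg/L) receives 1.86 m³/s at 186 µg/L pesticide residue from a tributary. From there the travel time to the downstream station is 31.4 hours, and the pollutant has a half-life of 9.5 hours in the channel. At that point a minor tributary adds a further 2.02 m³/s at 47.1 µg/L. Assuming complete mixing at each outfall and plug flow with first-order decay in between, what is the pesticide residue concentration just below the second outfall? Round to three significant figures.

Flow-weighted average: C = (18.00·0.2300 + 1.860·186.0) / 19.86 = 350.1/19.86 = 17.63 µg/L; combined flow 19.86 m³/s.
Half-life 9.5 h → k = ln 2 / 9.5 = 0.07296 h⁻¹ = 1.751 d⁻¹.
Decay over the reach: 17.63·exp(−kt) = 17.63·0.1012 = 1.783 µg/L.
Second outfall: C = (19.86·1.783 + 2.020·47.10)/21.88 = 5.967 µg/L.

5.97 µg/L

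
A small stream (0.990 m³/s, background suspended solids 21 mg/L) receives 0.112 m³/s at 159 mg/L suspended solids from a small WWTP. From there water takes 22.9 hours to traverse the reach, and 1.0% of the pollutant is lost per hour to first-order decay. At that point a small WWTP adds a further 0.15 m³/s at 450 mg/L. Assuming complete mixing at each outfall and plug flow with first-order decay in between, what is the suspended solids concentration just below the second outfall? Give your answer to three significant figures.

Conservation of mass: C = (0.9900·21.00 + 0.1120·159.0) / 1.102 = 38.60/1.102 = 35.03 mg/L; combined flow 1.102 m³/s.
1.0%/h lost → k = −ln(1 − 0.01) = 0.01005 h⁻¹.
After decay, C = 35.03 × e^(−kt) = 35.03 × 0.7944 = 27.82 mg/L.
Second outfall: C = (1.102·27.82 + 0.1500·450.0)/1.252 = 78.40 mg/L.

78.4 mg/L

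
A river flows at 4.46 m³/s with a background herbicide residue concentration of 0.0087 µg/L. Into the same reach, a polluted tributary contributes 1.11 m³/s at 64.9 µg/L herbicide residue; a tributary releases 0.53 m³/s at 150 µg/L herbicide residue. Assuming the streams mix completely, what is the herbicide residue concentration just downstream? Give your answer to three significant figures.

24.8 µg/L

Mixed concentration C = ΣQC/ΣQ = (4.460·0.008700 + 1.110·64.90 + 0.5300·150.0) / 6.100 = 151.6/6.100 = 24.85 µg/L.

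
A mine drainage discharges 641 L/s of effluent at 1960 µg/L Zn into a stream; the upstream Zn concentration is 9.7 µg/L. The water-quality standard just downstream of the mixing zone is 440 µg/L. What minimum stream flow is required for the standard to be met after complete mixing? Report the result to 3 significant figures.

Set C_mix = 440: (Q·9.700 + 641.0·1960) / (Q + 641.0) = 440
→ Q = 641.0·(1960 − 440)/(440 − 9.700) = 2264 L/s.

2260 L/s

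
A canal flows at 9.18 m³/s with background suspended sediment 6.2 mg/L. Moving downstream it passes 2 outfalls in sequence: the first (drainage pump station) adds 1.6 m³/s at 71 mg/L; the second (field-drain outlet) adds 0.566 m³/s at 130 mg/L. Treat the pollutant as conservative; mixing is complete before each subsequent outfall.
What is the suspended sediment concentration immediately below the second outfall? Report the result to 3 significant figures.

Below outfall 1: Q → 10.78 m³/s, C = (9.180·6.200 + 1.600·71.00)/10.78 = 15.82 mg/L.
Below outfall 2: Q → 11.35 m³/s, C = (10.78·15.82 + 0.5660·130.0)/11.35 = 21.51 mg/L.

21.5 mg/L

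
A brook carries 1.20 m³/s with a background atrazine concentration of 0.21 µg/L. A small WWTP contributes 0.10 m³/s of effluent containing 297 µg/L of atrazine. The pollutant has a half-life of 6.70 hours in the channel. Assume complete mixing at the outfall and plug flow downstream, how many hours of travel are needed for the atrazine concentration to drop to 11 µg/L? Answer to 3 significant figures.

7.15 h

Mass balance: C = (1.200·0.2100 + 0.1000·297.0) / 1.300 = 29.95/1.300 = 23.04 µg/L.
Half-life 6.70 h → k = ln 2 / 6.70 = 0.1035 h⁻¹ = 2.483 d⁻¹.
23.04·exp(−k·t) = 11 → t = ln(23.04/11)/k = 25730 s = 7.146 h.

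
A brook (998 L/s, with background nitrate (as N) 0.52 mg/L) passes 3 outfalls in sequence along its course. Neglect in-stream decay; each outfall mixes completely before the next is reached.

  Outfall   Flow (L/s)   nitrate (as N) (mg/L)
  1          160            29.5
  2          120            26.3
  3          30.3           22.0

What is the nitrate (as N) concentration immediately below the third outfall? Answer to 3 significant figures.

6.93 mg/L

Below outfall 1: Q → 1158 L/s, C = (998.0·0.5200 + 160.0·29.50)/1158 = 4.524 mg/L.
Below outfall 2: Q → 1278 L/s, C = (1158·4.524 + 120.0·26.30)/1278 = 6.569 mg/L.
Below outfall 3: Q → 1308 L/s, C = (1278·6.569 + 30.30·22.00)/1308 = 6.926 mg/L.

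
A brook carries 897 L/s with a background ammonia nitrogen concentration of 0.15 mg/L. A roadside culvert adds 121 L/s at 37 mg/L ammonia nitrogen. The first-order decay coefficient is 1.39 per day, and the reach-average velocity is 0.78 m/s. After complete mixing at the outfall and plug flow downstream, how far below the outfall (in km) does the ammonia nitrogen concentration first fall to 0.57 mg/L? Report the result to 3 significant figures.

Mixed concentration C = ΣQC/ΣQ = (897.0·0.1500 + 121.0·37.00) / 1018 = 4612/1018 = 4.530 mg/L.
Set 4.530·exp(−k·t) = 0.57 → t = ln(4.530/0.57)/k = 128800 s = 35.79 h.
Distance = v·t = 0.78·128800 = 100500 m = 100.5 km.

100 km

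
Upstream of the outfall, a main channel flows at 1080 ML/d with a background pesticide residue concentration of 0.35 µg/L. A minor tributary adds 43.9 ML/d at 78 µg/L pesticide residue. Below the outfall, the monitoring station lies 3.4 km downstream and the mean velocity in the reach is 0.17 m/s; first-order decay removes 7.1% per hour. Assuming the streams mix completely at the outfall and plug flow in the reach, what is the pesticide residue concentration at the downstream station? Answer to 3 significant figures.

2.25 µg/L

Flow-weighted average: C = (1080·0.3500 + 43.90·78.00) / 1124 = 3802/1124 = 3.383 µg/L.
Travel time t = 3.4·1000 / 0.17 = 20000 s = 5.556 h.
7.1%/h lost → k = −ln(1 − 0.071) = 0.07365 h⁻¹.
Decay over the reach: 3.383·exp(−kt) = 3.383·0.6642 = 2.247 µg/L.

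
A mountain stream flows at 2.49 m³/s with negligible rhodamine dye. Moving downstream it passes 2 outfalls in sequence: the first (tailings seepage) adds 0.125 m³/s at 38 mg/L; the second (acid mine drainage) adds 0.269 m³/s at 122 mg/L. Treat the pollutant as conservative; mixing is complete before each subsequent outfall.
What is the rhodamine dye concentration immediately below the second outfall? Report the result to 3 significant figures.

13.0 mg/L

After outfall 1: Q = 2.490 + 0.1250 = 2.615 m³/s; C = (2.490·0 + 0.1250·38.00)/2.615 = 1.816 mg/L.
After outfall 2: Q = 2.615 + 0.2690 = 2.884 m³/s; C = (2.615·1.816 + 0.2690·122.0)/2.884 = 13.03 mg/L.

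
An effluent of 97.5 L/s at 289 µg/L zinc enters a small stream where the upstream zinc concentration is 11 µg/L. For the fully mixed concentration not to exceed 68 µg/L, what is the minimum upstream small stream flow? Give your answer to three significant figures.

Set C_mix = 68: (Q·11.00 + 97.50·289.0) / (Q + 97.50) = 68
→ Q = 97.50·(289.0 − 68)/(68 − 11.00) = 378.0 L/s.

378 L/s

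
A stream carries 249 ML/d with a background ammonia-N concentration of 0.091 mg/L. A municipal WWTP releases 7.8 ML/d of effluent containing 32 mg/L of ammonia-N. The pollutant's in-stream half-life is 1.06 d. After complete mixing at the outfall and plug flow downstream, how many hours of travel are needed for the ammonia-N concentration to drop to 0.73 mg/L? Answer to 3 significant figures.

After mixing, C = (249.0·0.09100 + 7.800·32.00) / 256.8 = 272.3/256.8 = 1.060 mg/L.
Half-life 1.06 d → k = ln 2 / 1.06 = 0.6539 d⁻¹.
1.060·exp(−k·t) = 0.73 → t = ln(1.060/0.73)/k = 49310 s = 13.70 h.

13.7 h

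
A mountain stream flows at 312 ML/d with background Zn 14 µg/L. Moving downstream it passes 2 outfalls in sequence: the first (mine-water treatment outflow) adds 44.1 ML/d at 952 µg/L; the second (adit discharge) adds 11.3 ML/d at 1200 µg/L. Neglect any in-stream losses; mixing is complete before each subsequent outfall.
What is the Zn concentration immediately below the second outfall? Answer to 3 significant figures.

Outfall 1: combined Q = 356.1 ML/d; C = (312.0·14.00 + 44.10·952.0)/356.1 = 130.2 µg/L.
Outfall 2: combined Q = 367.4 ML/d; C = (356.1·130.2 + 11.30·1200)/367.4 = 163.1 µg/L.

163 µg/L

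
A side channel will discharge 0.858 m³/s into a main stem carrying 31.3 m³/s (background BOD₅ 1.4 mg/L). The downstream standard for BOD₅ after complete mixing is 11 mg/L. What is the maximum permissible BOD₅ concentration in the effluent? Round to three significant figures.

At the limit, (Qr·Cr + Qe·Cₑ)/(Qr + Qe) = 11:
Cₑ = (32.16·11 − 31.30·1.400) / 0.8580 = 361.2 mg/L.

361 mg/L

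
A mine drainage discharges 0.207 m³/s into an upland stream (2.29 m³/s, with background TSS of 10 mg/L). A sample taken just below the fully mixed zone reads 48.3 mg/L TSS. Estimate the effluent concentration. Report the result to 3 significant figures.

Mass balance: 2.290·10.00 + 0.2070·Cₑ = 2.497·48.30
→ Cₑ = (2.497·48.30 − 2.290·10.00) / 0.2070 = 472.0 mg/L.

472 mg/L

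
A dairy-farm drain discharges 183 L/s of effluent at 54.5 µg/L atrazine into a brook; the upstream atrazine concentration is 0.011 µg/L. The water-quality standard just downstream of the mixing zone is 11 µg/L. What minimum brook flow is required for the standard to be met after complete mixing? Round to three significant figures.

Set C_mix = 11: (Q·0.01100 + 183.0·54.50) / (Q + 183.0) = 11
→ Q = 183.0·(54.50 − 11)/(11 − 0.01100) = 724.4 L/s.

724 L/s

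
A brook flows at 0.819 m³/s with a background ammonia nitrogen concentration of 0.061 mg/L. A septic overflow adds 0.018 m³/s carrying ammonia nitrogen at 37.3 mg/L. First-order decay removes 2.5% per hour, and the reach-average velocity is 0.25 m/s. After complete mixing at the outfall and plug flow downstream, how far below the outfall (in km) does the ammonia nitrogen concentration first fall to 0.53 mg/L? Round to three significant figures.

17.3 km

Mass balance: C = (0.8190·0.06100 + 0.01800·37.30) / 0.8370 = 0.7214/0.8370 = 0.8618 mg/L.
2.5%/h lost → k = −ln(1 − 0.025) = 0.02532 h⁻¹.
Set 0.8618·exp(−k·t) = 0.53 → t = ln(0.8618/0.53)/k = 69130 s = 19.20 h.
Distance = v·t = 0.25·69130 = 17280 m = 17.28 km.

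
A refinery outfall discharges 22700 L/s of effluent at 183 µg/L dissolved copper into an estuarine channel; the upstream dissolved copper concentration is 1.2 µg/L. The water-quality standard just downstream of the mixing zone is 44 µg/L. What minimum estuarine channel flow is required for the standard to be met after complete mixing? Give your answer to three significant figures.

Set C_mix = 44: (Q·1.200 + 22700·183.0) / (Q + 22700) = 44
→ Q = 22700·(183.0 − 44)/(44 − 1.200) = 73720 L/s.

73700 L/s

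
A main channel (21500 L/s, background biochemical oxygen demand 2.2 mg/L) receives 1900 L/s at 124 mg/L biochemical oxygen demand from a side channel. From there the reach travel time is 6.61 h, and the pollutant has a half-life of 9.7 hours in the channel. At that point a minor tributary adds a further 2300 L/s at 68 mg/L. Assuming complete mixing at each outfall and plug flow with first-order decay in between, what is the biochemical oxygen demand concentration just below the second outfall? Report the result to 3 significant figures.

After mixing, C = (21500·2.200 + 1900·124.0) / 23400 = 282900/23400 = 12.09 mg/L; combined flow 23400 L/s.
Half-life 9.7 h → k = ln 2 / 9.7 = 0.07146 h⁻¹ = 1.715 d⁻¹.
Applying C = C₀e^(−kt): 12.09 × 0.6235 = 7.538 mg/L.
At the second outfall, C = (23400·7.538 + 2300·68.00) / (23400 + 2300) = 12.95 mg/L.

12.9 mg/L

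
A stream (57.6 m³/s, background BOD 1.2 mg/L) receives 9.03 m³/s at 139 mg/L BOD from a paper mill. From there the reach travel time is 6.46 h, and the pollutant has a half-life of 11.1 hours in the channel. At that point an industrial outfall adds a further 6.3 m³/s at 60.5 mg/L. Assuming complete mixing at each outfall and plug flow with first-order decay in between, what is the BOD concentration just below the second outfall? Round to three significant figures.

Mixed concentration C = ΣQC/ΣQ = (57.60·1.200 + 9.030·139.0) / 66.63 = 1324/66.63 = 19.88 mg/L; combined flow 66.63 m³/s.
Half-life 11.1 h → k = ln 2 / 11.1 = 0.06245 h⁻¹ = 1.499 d⁻¹.
Applying C = C₀e^(−kt): 19.88 × 0.6680 = 13.28 mg/L.
At the second outfall, C = (66.63·13.28 + 6.300·60.50) / (66.63 + 6.300) = 17.36 mg/L.

17.4 mg/L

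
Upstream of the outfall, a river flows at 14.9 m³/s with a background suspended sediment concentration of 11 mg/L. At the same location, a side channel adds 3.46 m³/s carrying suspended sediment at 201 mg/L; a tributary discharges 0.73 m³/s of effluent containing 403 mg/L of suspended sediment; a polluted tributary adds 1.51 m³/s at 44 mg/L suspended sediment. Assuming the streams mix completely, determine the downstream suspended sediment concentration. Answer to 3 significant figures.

59.2 mg/L

Flow-weighted average: C = (14.90·11.00 + 3.460·201.0 + 0.7300·403.0 + 1.510·44.00) / 20.60 = 1220/20.60 = 59.22 mg/L.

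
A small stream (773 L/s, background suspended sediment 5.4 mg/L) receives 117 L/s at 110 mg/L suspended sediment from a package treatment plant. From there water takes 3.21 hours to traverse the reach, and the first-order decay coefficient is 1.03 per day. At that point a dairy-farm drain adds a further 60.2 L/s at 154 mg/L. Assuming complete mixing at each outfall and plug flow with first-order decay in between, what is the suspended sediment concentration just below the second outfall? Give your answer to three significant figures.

25.4 mg/L

Mixed concentration C = ΣQC/ΣQ = (773.0·5.400 + 117.0·110.0) / 890.0 = 17040/890.0 = 19.15 mg/L; combined flow 890.0 L/s.
Decay over the reach: 19.15·exp(−kt) = 19.15·0.8713 = 16.69 mg/L.
Second outfall: C = (890.0·16.69 + 60.20·154.0)/950.2 = 25.39 mg/L.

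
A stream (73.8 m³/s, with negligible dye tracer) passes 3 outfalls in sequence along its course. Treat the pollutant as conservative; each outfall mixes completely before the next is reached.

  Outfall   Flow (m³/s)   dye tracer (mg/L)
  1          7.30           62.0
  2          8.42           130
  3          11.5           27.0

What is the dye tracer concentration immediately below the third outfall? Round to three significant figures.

Below outfall 1: Q → 81.10 m³/s, C = (73.80·0 + 7.300·62.00)/81.10 = 5.581 mg/L.
Below outfall 2: Q → 89.52 m³/s, C = (81.10·5.581 + 8.420·130.0)/89.52 = 17.28 mg/L.
Below outfall 3: Q → 101.0 m³/s, C = (89.52·17.28 + 11.50·27.00)/101.0 = 18.39 mg/L.

18.4 mg/L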